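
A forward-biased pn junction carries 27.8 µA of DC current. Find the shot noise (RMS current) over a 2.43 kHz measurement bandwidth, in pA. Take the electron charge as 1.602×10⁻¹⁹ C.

147 pA

I_n = √(2qI·B)
2qI·B = 2 × 1.602×10⁻¹⁹ × 2.78×10⁻⁵ × 2.43×10³ = 2.16×10⁻²⁰ A²
I_n = √(2.16×10⁻²⁰) = 1.47×10⁻¹⁰ A = 147 pA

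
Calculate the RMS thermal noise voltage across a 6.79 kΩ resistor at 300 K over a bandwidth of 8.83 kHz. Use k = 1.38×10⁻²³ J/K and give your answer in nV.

V_n = √(4kTRB)
4kTRB = 4 × 1.38×10⁻²³ × 300 × 6.79×10³ × 8.83×10³ = 9.93×10⁻¹³ V²
V_n = √(9.93×10⁻¹³) = 9.96×10⁻⁷ V = 996 nV

996 nV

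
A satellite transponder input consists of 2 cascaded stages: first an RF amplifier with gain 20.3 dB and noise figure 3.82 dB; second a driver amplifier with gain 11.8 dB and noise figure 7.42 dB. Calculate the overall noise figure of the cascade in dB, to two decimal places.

Convert to linear (a loss of L dB is a gain of −L dB): F_i = 10^(NF_i/10), G_i = 10^(G_i,dB/10)
  Stage 1: F_1 = 10^(3.82/10) = 2.410, G_1 = 10^(20.3/10) = 107.2
  Stage 2: F_2 = 10^(7.42/10) = 5.521, G_2 = 10^(11.8/10) = 15.14
Friis cascade:
  F = 2.410 + (5.521 − 1)/107.2 = 2.452
NF = 10 log₁₀(2.452) = 3.90 dB

3.90 dB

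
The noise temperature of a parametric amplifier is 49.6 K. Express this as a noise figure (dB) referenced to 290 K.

F = 1 + T_e/T₀ = 1 + 49.6/290 = 1.17103
NF = 10 log₁₀(1.17103) = 0.686 dB

0.686 dB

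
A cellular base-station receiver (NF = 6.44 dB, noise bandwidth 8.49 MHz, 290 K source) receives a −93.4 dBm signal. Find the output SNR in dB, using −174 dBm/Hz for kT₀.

Noise floor: N = −174 + 10 log₁₀(B) + NF
10 log₁₀(8.49×10⁶) = 69.29 dB
N = −174 + 69.29 + 6.44 = −98.27 dBm
SNR = P_sig − N = −93.4 − (−98.27) = 4.87 dB → 4.9 dB

4.9 dB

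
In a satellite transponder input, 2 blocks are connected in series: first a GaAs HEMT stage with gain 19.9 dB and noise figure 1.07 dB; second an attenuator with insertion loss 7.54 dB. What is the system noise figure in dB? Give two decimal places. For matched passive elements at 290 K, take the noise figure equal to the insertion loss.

1.23 dB

Convert to linear (a loss of L dB is a gain of −L dB): F_i = 10^(NF_i/10), G_i = 10^(G_i,dB/10)
  Stage 1: F_1 = 10^(1.07/10) = 1.279, G_1 = 10^(19.9/10) = 97.72
  Stage 2: F_2 = 10^(7.54/10) = 5.675, G_2 = 10^(−7.54/10) = 0.1762
Friis cascade:
  F = 1.279 + (5.675 − 1)/97.72 = 1.327
NF = 10 log₁₀(1.327) = 1.23 dB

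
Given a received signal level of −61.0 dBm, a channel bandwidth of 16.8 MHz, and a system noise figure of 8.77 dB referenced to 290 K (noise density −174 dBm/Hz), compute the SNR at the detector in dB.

Noise floor: N = −174 + 10 log₁₀(B) + NF
10 log₁₀(1.68×10⁷) = 72.25 dB
N = −174 + 72.25 + 8.77 = −92.98 dBm
SNR = P_sig − N = −61.0 − (−92.98) = 31.98 dB → 32.0 dB

32.0 dB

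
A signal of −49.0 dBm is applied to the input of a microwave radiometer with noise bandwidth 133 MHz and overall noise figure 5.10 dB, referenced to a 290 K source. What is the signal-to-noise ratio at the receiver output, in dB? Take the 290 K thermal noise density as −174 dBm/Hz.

Noise floor: N = −174 + 10 log₁₀(B) + NF
10 log₁₀(1.33×10⁸) = 81.24 dB
N = −174 + 81.24 + 5.10 = −87.66 dBm
SNR = P_sig − N = −49.0 − (−87.66) = 38.66 dB → 38.7 dB

38.7 dB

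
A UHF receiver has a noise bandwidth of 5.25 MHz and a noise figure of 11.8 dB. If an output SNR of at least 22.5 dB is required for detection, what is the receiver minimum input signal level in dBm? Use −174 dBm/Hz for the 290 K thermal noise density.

Sensitivity = −174 + 10 log₁₀(B) + NF + SNR_min
= −174 + 67.2 + 11.8 + 22.5
= −72.5 dBm → −72.5 dBm

−72.5 dBm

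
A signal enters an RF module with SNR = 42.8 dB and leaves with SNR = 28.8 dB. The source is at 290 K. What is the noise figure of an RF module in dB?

NF (dB) = SNR_in(dB) − SNR_out(dB) when the source is at T₀
NF = 42.8 − 28.8 = 14.0 dB

14.0 dB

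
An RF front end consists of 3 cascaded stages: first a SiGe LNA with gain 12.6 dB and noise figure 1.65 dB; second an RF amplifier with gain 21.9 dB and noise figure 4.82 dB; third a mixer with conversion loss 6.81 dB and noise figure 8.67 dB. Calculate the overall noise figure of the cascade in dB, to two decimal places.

1.98 dB

Convert to linear (a loss of L dB is a gain of −L dB): F_i = 10^(NF_i/10), G_i = 10^(G_i,dB/10)
  Stage 1: F_1 = 10^(1.65/10) = 1.462, G_1 = 10^(12.6/10) = 18.20
  Stage 2: F_2 = 10^(4.82/10) = 3.034, G_2 = 10^(21.9/10) = 154.9
  Stage 3: F_3 = 10^(8.67/10) = 7.362, G_3 = 10^(−6.81/10) = 0.2084
Friis cascade:
  F = 1.462 + (3.034 − 1)/18.20 + (7.362 − 1)/2818 = 1.576
NF = 10 log₁₀(1.576) = 1.98 dB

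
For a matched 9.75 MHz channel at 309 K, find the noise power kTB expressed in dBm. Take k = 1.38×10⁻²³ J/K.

−103.8 dBm

P_n = kTB = 1.38×10⁻²³ × 309 × 9.75×10⁶ = 4.16×10⁻¹⁴ W
In dBm: 10 log₁₀(4.16×10⁻¹⁴ / 10⁻³) = −103.8 dBm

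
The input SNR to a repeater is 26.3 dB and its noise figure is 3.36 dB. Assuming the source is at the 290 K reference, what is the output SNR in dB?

22.94 dB

By definition F = SNR_in/SNR_out, so in dB: SNR_out = SNR_in − NF
SNR_out = 26.3 − 3.36 = 22.94 dB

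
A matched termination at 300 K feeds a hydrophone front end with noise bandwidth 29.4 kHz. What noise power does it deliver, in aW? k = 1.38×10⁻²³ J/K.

P_n = kTB = 1.38×10⁻²³ × 300 × 2.94×10⁴ = 1.22×10⁻¹⁶ W = 122 aW

122 aW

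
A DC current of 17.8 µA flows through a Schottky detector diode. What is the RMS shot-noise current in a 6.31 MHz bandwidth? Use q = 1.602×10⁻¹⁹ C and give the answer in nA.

6.00 nA

I_n = √(2qI·B)
2qI·B = 2 × 1.602×10⁻¹⁹ × 1.78×10⁻⁵ × 6.31×10⁶ = 3.60×10⁻¹⁷ A²
I_n = √(3.60×10⁻¹⁷) = 6.00×10⁻⁹ A = 6.00 nA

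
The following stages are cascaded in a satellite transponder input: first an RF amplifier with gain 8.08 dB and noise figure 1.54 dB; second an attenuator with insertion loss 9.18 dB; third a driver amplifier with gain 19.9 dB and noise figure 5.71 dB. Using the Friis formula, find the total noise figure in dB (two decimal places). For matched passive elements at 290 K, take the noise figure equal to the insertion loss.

Convert to linear (a loss of L dB is a gain of −L dB): F_i = 10^(NF_i/10), G_i = 10^(G_i,dB/10)
  Stage 1: F_1 = 10^(1.54/10) = 1.426, G_1 = 10^(8.08/10) = 6.427
  Stage 2: F_2 = 10^(9.18/10) = 8.279, G_2 = 10^(−9.18/10) = 0.1208
  Stage 3: F_3 = 10^(5.71/10) = 3.724, G_3 = 10^(19.9/10) = 97.72
Friis cascade:
  F = 1.426 + (8.279 − 1)/6.427 + (3.724 − 1)/0.7762 = 6.067
NF = 10 log₁₀(6.067) = 7.83 dB

7.83 dB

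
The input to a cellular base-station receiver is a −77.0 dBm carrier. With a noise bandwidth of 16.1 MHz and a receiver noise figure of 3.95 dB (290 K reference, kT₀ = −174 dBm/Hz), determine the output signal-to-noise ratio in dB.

Noise floor: N = −174 + 10 log₁₀(B) + NF
10 log₁₀(1.61×10⁷) = 72.07 dB
N = −174 + 72.07 + 3.95 = −97.98 dBm
SNR = P_sig − N = −77.0 − (−97.98) = 20.98 dB → 21.0 dB

21.0 dB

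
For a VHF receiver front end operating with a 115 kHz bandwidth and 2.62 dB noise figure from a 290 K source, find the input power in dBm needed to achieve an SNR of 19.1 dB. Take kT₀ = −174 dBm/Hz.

Sensitivity = −174 + 10 log₁₀(B) + NF + SNR_min
= −174 + 50.61 + 2.62 + 19.1
= −101.67 dBm → −101.7 dBm

−101.7 dBm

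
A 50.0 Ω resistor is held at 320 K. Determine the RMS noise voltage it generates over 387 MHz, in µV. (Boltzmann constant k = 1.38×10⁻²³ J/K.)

18.5 µV

V_n = √(4kTRB)
4kTRB = 4 × 1.38×10⁻²³ × 320 × 5.00×10¹ × 3.87×10⁸ = 3.42×10⁻¹⁰ V²
V_n = √(3.42×10⁻¹⁰) = 1.85×10⁻⁵ V = 18.5 µV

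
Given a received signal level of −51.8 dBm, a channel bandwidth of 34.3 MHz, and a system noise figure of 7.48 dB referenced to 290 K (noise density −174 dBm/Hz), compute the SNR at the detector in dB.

Noise floor: N = −174 + 10 log₁₀(B) + NF
10 log₁₀(3.43×10⁷) = 75.35 dB
N = −174 + 75.35 + 7.48 = −91.17 dBm
SNR = P_sig − N = −51.8 − (−91.17) = 39.37 dB → 39.4 dB

39.4 dB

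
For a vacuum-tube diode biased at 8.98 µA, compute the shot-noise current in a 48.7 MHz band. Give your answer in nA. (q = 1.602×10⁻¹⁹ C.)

11.8 nA

I_n = √(2qI·B)
2qI·B = 2 × 1.602×10⁻¹⁹ × 8.98×10⁻⁶ × 4.87×10⁷ = 1.40×10⁻¹⁶ A²
I_n = √(1.40×10⁻¹⁶) = 1.18×10⁻⁸ A = 11.8 nA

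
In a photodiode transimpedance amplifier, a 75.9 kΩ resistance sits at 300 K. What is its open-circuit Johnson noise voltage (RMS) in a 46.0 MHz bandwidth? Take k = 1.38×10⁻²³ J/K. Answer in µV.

V_n = √(4kTRB)
4kTRB = 4 × 1.38×10⁻²³ × 300 × 7.59×10⁴ × 4.60×10⁷ = 5.78×10⁻⁸ V²
V_n = √(5.78×10⁻⁸) = 2.40×10⁻⁴ V = 240 µV

240 µV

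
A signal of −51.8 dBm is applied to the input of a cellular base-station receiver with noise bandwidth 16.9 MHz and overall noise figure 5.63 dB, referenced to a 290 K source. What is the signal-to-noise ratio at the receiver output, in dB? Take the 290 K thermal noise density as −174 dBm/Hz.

44.3 dB

Noise floor: N = −174 + 10 log₁₀(B) + NF
10 log₁₀(1.69×10⁷) = 72.28 dB
N = −174 + 72.28 + 5.63 = −96.09 dBm
SNR = P_sig − N = −51.8 − (−96.09) = 44.29 dB → 44.3 dB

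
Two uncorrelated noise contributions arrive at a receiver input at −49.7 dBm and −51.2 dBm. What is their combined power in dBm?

−47.4 dBm

Convert to linear, add, convert back:
P₁ = 1.07×10⁻⁸ W, P₂ = 7.59×10⁻⁹ W
P_tot = 1.83×10⁻⁸ W → 10 log₁₀(P_tot / 10⁻³) = −47.4 dBm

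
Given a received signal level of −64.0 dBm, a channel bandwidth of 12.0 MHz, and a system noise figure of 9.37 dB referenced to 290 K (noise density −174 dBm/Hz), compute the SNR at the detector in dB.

29.8 dB

Noise floor: N = −174 + 10 log₁₀(B) + NF
10 log₁₀(1.20×10⁷) = 70.79 dB
N = −174 + 70.79 + 9.37 = −93.84 dBm
SNR = P_sig − N = −64.0 − (−93.84) = 29.84 dB → 29.8 dB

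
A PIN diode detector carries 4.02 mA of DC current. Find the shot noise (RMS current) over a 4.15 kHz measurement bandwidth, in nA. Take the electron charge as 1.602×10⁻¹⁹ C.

2.31 nA

I_n = √(2qI·B)
2qI·B = 2 × 1.602×10⁻¹⁹ × 4.02×10⁻³ × 4.15×10³ = 5.35×10⁻¹⁸ A²
I_n = √(5.35×10⁻¹⁸) = 2.31×10⁻⁹ A = 2.31 nA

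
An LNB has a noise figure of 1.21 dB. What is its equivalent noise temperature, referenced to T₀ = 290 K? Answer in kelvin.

93.2 K

F = 10^(1.21/10) = 1.3213
T_e = (F − 1)·T₀ = (1.3213 − 1) × 290 = 93.2 K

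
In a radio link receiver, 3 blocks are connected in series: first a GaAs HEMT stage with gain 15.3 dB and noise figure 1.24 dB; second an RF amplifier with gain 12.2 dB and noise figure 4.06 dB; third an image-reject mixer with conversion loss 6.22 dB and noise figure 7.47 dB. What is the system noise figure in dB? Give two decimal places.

Convert to linear (a loss of L dB is a gain of −L dB): F_i = 10^(NF_i/10), G_i = 10^(G_i,dB/10)
  Stage 1: F_1 = 10^(1.24/10) = 1.330, G_1 = 10^(15.3/10) = 33.88
  Stage 2: F_2 = 10^(4.06/10) = 2.547, G_2 = 10^(12.2/10) = 16.60
  Stage 3: F_3 = 10^(7.47/10) = 5.585, G_3 = 10^(−6.22/10) = 0.2388
Friis cascade:
  F = 1.330 + (2.547 − 1)/33.88 + (5.585 − 1)/562.3 = 1.384
NF = 10 log₁₀(1.384) = 1.41 dB

1.41 dB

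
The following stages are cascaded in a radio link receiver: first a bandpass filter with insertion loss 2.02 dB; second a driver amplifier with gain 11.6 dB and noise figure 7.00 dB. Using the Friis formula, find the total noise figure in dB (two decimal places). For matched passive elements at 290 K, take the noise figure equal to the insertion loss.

9.02 dB

Convert to linear (a loss of L dB is a gain of −L dB): F_i = 10^(NF_i/10), G_i = 10^(G_i,dB/10)
  Stage 1: F_1 = 10^(2.02/10) = 1.592, G_1 = 10^(−2.02/10) = 0.6281
  Stage 2: F_2 = 10^(7.00/10) = 5.012, G_2 = 10^(11.6/10) = 14.45
Friis cascade:
  F = 1.592 + (5.012 − 1)/0.6281 = 7.980
NF = 10 log₁₀(7.980) = 9.02 dB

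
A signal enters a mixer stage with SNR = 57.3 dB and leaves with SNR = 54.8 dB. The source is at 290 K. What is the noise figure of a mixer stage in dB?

NF (dB) = SNR_in(dB) − SNR_out(dB) when the source is at T₀
NF = 57.3 − 54.8 = 2.5 dB

2.5 dB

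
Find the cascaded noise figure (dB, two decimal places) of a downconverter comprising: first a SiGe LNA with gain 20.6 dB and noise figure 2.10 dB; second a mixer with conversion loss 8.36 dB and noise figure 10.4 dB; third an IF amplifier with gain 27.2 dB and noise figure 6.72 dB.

2.85 dB

Convert to linear (a loss of L dB is a gain of −L dB): F_i = 10^(NF_i/10), G_i = 10^(G_i,dB/10)
  Stage 1: F_1 = 10^(2.10/10) = 1.622, G_1 = 10^(20.6/10) = 114.8
  Stage 2: F_2 = 10^(10.4/10) = 10.96, G_2 = 10^(−8.36/10) = 0.1459
  Stage 3: F_3 = 10^(6.72/10) = 4.699, G_3 = 10^(27.2/10) = 524.8
Friis cascade:
  F = 1.622 + (10.96 − 1)/114.8 + (4.699 − 1)/16.75 = 1.929
NF = 10 log₁₀(1.929) = 2.85 dB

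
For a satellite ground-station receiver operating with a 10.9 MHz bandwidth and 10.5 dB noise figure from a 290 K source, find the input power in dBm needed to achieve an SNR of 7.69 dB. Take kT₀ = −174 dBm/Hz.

−85.4 dBm

Sensitivity = −174 + 10 log₁₀(B) + NF + SNR_min
= −174 + 70.37 + 10.5 + 7.69
= −85.44 dBm → −85.4 dBm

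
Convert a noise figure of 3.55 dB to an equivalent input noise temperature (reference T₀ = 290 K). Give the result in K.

367 K

F = 10^(3.55/10) = 2.26464
T_e = (F − 1)·T₀ = (2.26464 − 1) × 290 = 367 K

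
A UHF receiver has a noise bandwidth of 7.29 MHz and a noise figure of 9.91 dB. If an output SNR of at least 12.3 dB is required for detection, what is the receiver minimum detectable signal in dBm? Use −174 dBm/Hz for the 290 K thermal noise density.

Sensitivity = −174 + 10 log₁₀(B) + NF + SNR_min
= −174 + 68.63 + 9.91 + 12.3
= −83.16 dBm → −83.2 dBm

−83.2 dBm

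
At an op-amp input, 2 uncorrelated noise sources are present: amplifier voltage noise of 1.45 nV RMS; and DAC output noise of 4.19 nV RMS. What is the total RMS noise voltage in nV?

4.43 nV

Uncorrelated sources add in power (mean-square): V_tot = √(ΣV_i²)
V_tot = √[(1.45×10⁻⁹)² + (4.19×10⁻⁹)²] = 4.43×10⁻⁹ V = 4.43 nV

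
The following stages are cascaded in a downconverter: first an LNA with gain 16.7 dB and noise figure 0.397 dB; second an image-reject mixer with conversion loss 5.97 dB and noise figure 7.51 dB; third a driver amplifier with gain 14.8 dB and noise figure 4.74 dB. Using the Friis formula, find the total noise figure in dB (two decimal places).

Convert to linear (a loss of L dB is a gain of −L dB): F_i = 10^(NF_i/10), G_i = 10^(G_i,dB/10)
  Stage 1: F_1 = 10^(0.397/10) = 1.096, G_1 = 10^(16.7/10) = 46.77
  Stage 2: F_2 = 10^(7.51/10) = 5.636, G_2 = 10^(−5.97/10) = 0.2529
  Stage 3: F_3 = 10^(4.74/10) = 2.979, G_3 = 10^(14.8/10) = 30.20
Friis cascade:
  F = 1.096 + (5.636 − 1)/46.77 + (2.979 − 1)/11.83 = 1.362
NF = 10 log₁₀(1.362) = 1.34 dB

1.34 dB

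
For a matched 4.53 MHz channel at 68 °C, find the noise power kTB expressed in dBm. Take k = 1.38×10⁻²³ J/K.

T = 68 °C + 273.15 = 341.15 K
P_n = kTB = 1.38×10⁻²³ × 341.15 × 4.53×10⁶ = 2.13×10⁻¹⁴ W
In dBm: 10 log₁₀(2.13×10⁻¹⁴ / 10⁻³) = −106.7 dBm

−106.7 dBm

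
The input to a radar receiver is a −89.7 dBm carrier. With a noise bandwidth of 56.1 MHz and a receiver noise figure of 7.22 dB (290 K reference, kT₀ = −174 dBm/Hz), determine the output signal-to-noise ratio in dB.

Noise floor: N = −174 + 10 log₁₀(B) + NF
10 log₁₀(5.61×10⁷) = 77.49 dB
N = −174 + 77.49 + 7.22 = −89.29 dBm
SNR = P_sig − N = −89.7 − (−89.29) = −0.41 dB → −0.4 dB

−0.4 dB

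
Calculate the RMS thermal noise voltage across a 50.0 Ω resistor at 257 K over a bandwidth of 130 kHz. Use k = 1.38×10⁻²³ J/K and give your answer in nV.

V_n = √(4kTRB)
4kTRB = 4 × 1.38×10⁻²³ × 257 × 5.00×10¹ × 1.30×10⁵ = 9.22×10⁻¹⁴ V²
V_n = √(9.22×10⁻¹⁴) = 3.04×10⁻⁷ V = 304 nV

304 nV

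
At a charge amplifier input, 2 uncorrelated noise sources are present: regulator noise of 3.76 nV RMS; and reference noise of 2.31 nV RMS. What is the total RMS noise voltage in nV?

Uncorrelated sources add in power (mean-square): V_tot = √(ΣV_i²)
V_tot = √[(3.76×10⁻⁹)² + (2.31×10⁻⁹)²] = 4.41×10⁻⁹ V = 4.41 nV

4.41 nV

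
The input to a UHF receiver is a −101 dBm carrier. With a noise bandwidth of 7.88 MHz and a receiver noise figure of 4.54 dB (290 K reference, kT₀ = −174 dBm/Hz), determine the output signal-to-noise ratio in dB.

Noise floor: N = −174 + 10 log₁₀(B) + NF
10 log₁₀(7.88×10⁶) = 68.97 dB
N = −174 + 68.97 + 4.54 = −100.49 dBm
SNR = P_sig − N = −101 − (−100.49) = −0.51 dB → −0.5 dB

−0.5 dB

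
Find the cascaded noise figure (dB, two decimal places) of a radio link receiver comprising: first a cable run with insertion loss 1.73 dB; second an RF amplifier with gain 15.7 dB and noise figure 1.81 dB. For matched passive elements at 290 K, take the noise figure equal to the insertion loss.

3.54 dB

Convert to linear (a loss of L dB is a gain of −L dB): F_i = 10^(NF_i/10), G_i = 10^(G_i,dB/10)
  Stage 1: F_1 = 10^(1.73/10) = 1.489, G_1 = 10^(−1.73/10) = 0.6714
  Stage 2: F_2 = 10^(1.81/10) = 1.517, G_2 = 10^(15.7/10) = 37.15
Friis cascade:
  F = 1.489 + (1.517 − 1)/0.6714 = 2.259
NF = 10 log₁₀(2.259) = 3.54 dB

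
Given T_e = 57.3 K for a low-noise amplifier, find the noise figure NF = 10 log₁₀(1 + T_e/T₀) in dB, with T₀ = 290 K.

0.783 dB

F = 1 + T_e/T₀ = 1 + 57.3/290 = 1.19759
NF = 10 log₁₀(1.19759) = 0.783 dB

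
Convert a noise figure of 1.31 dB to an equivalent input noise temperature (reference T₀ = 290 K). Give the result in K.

102 K

F = 10^(1.31/10) = 1.35207
T_e = (F − 1)·T₀ = (1.35207 − 1) × 290 = 102 K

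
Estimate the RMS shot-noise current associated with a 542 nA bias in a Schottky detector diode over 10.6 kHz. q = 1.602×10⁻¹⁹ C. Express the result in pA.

I_n = √(2qI·B)
2qI·B = 2 × 1.602×10⁻¹⁹ × 5.42×10⁻⁷ × 1.06×10⁴ = 1.84×10⁻²¹ A²
I_n = √(1.84×10⁻²¹) = 4.29×10⁻¹¹ A = 42.9 pA

42.9 pA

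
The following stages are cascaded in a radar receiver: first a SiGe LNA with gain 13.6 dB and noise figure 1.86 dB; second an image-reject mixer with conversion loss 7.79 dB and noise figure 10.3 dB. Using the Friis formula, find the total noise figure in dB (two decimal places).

Convert to linear (a loss of L dB is a gain of −L dB): F_i = 10^(NF_i/10), G_i = 10^(G_i,dB/10)
  Stage 1: F_1 = 10^(1.86/10) = 1.535, G_1 = 10^(13.6/10) = 22.91
  Stage 2: F_2 = 10^(10.3/10) = 10.72, G_2 = 10^(−7.79/10) = 0.1663
Friis cascade:
  F = 1.535 + (10.72 − 1)/22.91 = 1.959
NF = 10 log₁₀(1.959) = 2.92 dB

2.92 dB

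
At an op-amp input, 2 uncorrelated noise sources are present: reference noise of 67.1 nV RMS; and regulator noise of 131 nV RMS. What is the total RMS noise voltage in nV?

Uncorrelated sources add in power (mean-square): V_tot = √(ΣV_i²)
V_tot = √[(6.71×10⁻⁸)² + (1.31×10⁻⁷)²] = 1.47×10⁻⁷ V = 147 nV

147 nV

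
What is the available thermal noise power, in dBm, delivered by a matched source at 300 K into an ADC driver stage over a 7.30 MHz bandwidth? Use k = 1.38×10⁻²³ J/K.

−105.2 dBm

P_n = kTB = 1.38×10⁻²³ × 300 × 7.30×10⁶ = 3.02×10⁻¹⁴ W
In dBm: 10 log₁₀(3.02×10⁻¹⁴ / 10⁻³) = −105.2 dBm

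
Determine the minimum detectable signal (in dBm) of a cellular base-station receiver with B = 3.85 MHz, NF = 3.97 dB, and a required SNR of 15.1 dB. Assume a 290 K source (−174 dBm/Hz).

−89.1 dBm

Sensitivity = −174 + 10 log₁₀(B) + NF + SNR_min
= −174 + 65.85 + 3.97 + 15.1
= −89.08 dBm → −89.1 dBm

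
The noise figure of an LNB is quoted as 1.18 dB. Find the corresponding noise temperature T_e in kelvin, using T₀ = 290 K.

F = 10^(1.18/10) = 1.3122
T_e = (F − 1)·T₀ = (1.3122 − 1) × 290 = 90.5 K

90.5 K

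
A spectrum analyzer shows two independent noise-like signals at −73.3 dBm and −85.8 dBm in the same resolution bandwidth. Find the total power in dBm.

Convert to linear, add, convert back:
P₁ = 4.68×10⁻¹¹ W, P₂ = 2.63×10⁻¹² W
P_tot = 4.94×10⁻¹¹ W → 10 log₁₀(P_tot / 10⁻³) = −73.1 dBm

−73.1 dBm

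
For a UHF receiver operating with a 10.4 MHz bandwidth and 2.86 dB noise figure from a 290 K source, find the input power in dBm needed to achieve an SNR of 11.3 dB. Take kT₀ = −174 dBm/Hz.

Sensitivity = −174 + 10 log₁₀(B) + NF + SNR_min
= −174 + 70.17 + 2.86 + 11.3
= −89.67 dBm → −89.7 dBm

−89.7 dBm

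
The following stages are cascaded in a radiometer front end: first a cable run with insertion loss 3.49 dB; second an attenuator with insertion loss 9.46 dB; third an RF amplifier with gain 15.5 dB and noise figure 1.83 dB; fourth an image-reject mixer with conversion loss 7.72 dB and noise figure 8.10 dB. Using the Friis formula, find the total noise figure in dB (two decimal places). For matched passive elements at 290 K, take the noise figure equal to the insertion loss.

Convert to linear (a loss of L dB is a gain of −L dB): F_i = 10^(NF_i/10), G_i = 10^(G_i,dB/10)
  Stage 1: F_1 = 10^(3.49/10) = 2.234, G_1 = 10^(−3.49/10) = 0.4477
  Stage 2: F_2 = 10^(9.46/10) = 8.831, G_2 = 10^(−9.46/10) = 0.1132
  Stage 3: F_3 = 10^(1.83/10) = 1.524, G_3 = 10^(15.5/10) = 35.48
  Stage 4: F_4 = 10^(8.10/10) = 6.457, G_4 = 10^(−7.72/10) = 0.1690
Friis cascade:
  F = 2.234 + (8.831 − 1)/0.4477 + (1.524 − 1)/0.05070 + (6.457 − 1)/1.799 = 33.09
NF = 10 log₁₀(33.09) = 15.20 dB

15.20 dB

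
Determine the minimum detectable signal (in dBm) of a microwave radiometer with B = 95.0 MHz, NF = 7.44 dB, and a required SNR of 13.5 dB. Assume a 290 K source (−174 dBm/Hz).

Sensitivity = −174 + 10 log₁₀(B) + NF + SNR_min
= −174 + 79.78 + 7.44 + 13.5
= −73.28 dBm → −73.3 dBm

−73.3 dBm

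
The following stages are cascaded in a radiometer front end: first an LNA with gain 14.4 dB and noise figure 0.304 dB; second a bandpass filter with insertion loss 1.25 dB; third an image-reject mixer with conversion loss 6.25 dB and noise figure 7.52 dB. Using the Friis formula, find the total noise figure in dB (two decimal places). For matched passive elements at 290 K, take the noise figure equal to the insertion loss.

Convert to linear (a loss of L dB is a gain of −L dB): F_i = 10^(NF_i/10), G_i = 10^(G_i,dB/10)
  Stage 1: F_1 = 10^(0.304/10) = 1.073, G_1 = 10^(14.4/10) = 27.54
  Stage 2: F_2 = 10^(1.25/10) = 1.334, G_2 = 10^(−1.25/10) = 0.7499
  Stage 3: F_3 = 10^(7.52/10) = 5.649, G_3 = 10^(−6.25/10) = 0.2371
Friis cascade:
  F = 1.073 + (1.334 − 1)/27.54 + (5.649 − 1)/20.65 = 1.310
NF = 10 log₁₀(1.310) = 1.17 dB

1.17 dB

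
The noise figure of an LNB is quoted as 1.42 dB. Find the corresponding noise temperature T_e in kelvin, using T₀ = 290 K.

112 K

F = 10^(1.42/10) = 1.38676
T_e = (F − 1)·T₀ = (1.38676 − 1) × 290 = 112 K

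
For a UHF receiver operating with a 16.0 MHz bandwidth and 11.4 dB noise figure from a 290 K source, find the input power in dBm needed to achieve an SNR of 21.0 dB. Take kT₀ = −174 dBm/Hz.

−69.6 dBm

Sensitivity = −174 + 10 log₁₀(B) + NF + SNR_min
= −174 + 72.04 + 11.4 + 21.0
= −69.56 dBm → −69.6 dBm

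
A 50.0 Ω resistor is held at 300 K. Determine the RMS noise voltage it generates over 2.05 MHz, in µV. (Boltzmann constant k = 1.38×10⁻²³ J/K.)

1.30 µV

V_n = √(4kTRB)
4kTRB = 4 × 1.38×10⁻²³ × 300 × 5.00×10¹ × 2.05×10⁶ = 1.70×10⁻¹² V²
V_n = √(1.70×10⁻¹²) = 1.30×10⁻⁶ V = 1.30 µV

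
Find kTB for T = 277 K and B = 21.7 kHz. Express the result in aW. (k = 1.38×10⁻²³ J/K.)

83.0 aW

P_n = kTB = 1.38×10⁻²³ × 277 × 2.17×10⁴ = 8.30×10⁻¹⁷ W = 83.0 aW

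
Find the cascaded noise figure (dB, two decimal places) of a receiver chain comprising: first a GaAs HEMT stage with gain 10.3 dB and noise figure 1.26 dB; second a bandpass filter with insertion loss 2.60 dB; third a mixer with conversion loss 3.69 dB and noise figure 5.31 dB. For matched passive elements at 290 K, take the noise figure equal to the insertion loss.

2.60 dB

Convert to linear (a loss of L dB is a gain of −L dB): F_i = 10^(NF_i/10), G_i = 10^(G_i,dB/10)
  Stage 1: F_1 = 10^(1.26/10) = 1.337, G_1 = 10^(10.3/10) = 10.72
  Stage 2: F_2 = 10^(2.60/10) = 1.820, G_2 = 10^(−2.60/10) = 0.5495
  Stage 3: F_3 = 10^(5.31/10) = 3.396, G_3 = 10^(−3.69/10) = 0.4276
Friis cascade:
  F = 1.337 + (1.820 − 1)/10.72 + (3.396 − 1)/5.888 = 1.820
NF = 10 log₁₀(1.820) = 2.60 dB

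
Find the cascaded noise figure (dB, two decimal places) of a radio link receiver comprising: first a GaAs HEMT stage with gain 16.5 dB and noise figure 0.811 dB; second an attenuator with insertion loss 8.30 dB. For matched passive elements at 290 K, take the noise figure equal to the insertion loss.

1.25 dB

Convert to linear (a loss of L dB is a gain of −L dB): F_i = 10^(NF_i/10), G_i = 10^(G_i,dB/10)
  Stage 1: F_1 = 10^(0.811/10) = 1.205, G_1 = 10^(16.5/10) = 44.67
  Stage 2: F_2 = 10^(8.30/10) = 6.761, G_2 = 10^(−8.30/10) = 0.1479
Friis cascade:
  F = 1.205 + (6.761 − 1)/44.67 = 1.334
NF = 10 log₁₀(1.334) = 1.25 dB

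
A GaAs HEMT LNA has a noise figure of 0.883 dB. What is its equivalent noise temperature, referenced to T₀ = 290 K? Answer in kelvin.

F = 10^(0.883/10) = 1.22546
T_e = (F − 1)·T₀ = (1.22546 − 1) × 290 = 65.4 K

65.4 K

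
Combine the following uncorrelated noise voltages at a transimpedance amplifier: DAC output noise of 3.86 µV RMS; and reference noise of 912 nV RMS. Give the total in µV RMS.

Uncorrelated sources add in power (mean-square): V_tot = √(ΣV_i²)
V_tot = √[(3.86×10⁻⁶)² + (9.12×10⁻⁷)²] = 3.97×10⁻⁶ V = 3.97 µV

3.97 µV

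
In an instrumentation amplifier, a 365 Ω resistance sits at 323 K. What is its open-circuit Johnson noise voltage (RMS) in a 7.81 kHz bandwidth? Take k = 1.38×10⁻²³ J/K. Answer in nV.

225 nV

V_n = √(4kTRB)
4kTRB = 4 × 1.38×10⁻²³ × 323 × 3.65×10² × 7.81×10³ = 5.08×10⁻¹⁴ V²
V_n = √(5.08×10⁻¹⁴) = 2.25×10⁻⁷ V = 225 nV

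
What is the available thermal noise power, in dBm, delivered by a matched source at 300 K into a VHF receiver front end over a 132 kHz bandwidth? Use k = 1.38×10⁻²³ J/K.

−122.6 dBm

P_n = kTB = 1.38×10⁻²³ × 300 × 1.32×10⁵ = 5.46×10⁻¹⁶ W
In dBm: 10 log₁₀(5.46×10⁻¹⁶ / 10⁻³) = −122.6 dBm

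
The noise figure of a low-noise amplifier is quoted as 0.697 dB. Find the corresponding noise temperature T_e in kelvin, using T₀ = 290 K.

F = 10^(0.697/10) = 1.17409
T_e = (F − 1)·T₀ = (1.17409 − 1) × 290 = 50.5 K

50.5 K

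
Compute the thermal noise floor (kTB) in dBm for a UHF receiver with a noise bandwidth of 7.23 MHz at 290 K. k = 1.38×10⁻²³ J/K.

P_n = kTB = 1.38×10⁻²³ × 290 × 7.23×10⁶ = 2.89×10⁻¹⁴ W
In dBm: 10 log₁₀(2.89×10⁻¹⁴ / 10⁻³) = −105.4 dBm

−105.4 dBm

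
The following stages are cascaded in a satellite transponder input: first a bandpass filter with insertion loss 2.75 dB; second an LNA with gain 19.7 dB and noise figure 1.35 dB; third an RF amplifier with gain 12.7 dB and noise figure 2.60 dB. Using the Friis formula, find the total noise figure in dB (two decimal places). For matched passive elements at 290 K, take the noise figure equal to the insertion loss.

4.13 dB

Convert to linear (a loss of L dB is a gain of −L dB): F_i = 10^(NF_i/10), G_i = 10^(G_i,dB/10)
  Stage 1: F_1 = 10^(2.75/10) = 1.884, G_1 = 10^(−2.75/10) = 0.5309
  Stage 2: F_2 = 10^(1.35/10) = 1.365, G_2 = 10^(19.7/10) = 93.33
  Stage 3: F_3 = 10^(2.60/10) = 1.820, G_3 = 10^(12.7/10) = 18.62
Friis cascade:
  F = 1.884 + (1.365 − 1)/0.5309 + (1.820 − 1)/49.55 = 2.587
NF = 10 log₁₀(2.587) = 4.13 dB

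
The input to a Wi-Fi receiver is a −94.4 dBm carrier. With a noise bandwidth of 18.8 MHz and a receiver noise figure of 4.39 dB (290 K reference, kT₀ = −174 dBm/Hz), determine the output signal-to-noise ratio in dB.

Noise floor: N = −174 + 10 log₁₀(B) + NF
10 log₁₀(1.88×10⁷) = 72.74 dB
N = −174 + 72.74 + 4.39 = −96.87 dBm
SNR = P_sig − N = −94.4 − (−96.87) = 2.47 dB → 2.5 dB

2.5 dB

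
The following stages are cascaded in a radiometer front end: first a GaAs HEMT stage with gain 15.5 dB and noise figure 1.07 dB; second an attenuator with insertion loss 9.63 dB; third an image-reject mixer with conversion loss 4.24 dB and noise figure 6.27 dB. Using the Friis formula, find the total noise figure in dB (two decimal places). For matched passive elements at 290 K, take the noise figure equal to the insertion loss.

Convert to linear (a loss of L dB is a gain of −L dB): F_i = 10^(NF_i/10), G_i = 10^(G_i,dB/10)
  Stage 1: F_1 = 10^(1.07/10) = 1.279, G_1 = 10^(15.5/10) = 35.48
  Stage 2: F_2 = 10^(9.63/10) = 9.183, G_2 = 10^(−9.63/10) = 0.1089
  Stage 3: F_3 = 10^(6.27/10) = 4.236, G_3 = 10^(−4.24/10) = 0.3767
Friis cascade:
  F = 1.279 + (9.183 − 1)/35.48 + (4.236 − 1)/3.864 = 2.348
NF = 10 log₁₀(2.348) = 3.71 dB

3.71 dB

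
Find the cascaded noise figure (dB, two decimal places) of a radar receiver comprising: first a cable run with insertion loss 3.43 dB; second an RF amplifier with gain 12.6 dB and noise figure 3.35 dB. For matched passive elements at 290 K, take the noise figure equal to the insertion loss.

Convert to linear (a loss of L dB is a gain of −L dB): F_i = 10^(NF_i/10), G_i = 10^(G_i,dB/10)
  Stage 1: F_1 = 10^(3.43/10) = 2.203, G_1 = 10^(−3.43/10) = 0.4539
  Stage 2: F_2 = 10^(3.35/10) = 2.163, G_2 = 10^(12.6/10) = 18.20
Friis cascade:
  F = 2.203 + (2.163 − 1)/0.4539 = 4.764
NF = 10 log₁₀(4.764) = 6.78 dB

6.78 dB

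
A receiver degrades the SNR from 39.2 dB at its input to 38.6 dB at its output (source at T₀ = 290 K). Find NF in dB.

NF (dB) = SNR_in(dB) − SNR_out(dB) when the source is at T₀
NF = 39.2 − 38.6 = 0.6 dB

0.6 dB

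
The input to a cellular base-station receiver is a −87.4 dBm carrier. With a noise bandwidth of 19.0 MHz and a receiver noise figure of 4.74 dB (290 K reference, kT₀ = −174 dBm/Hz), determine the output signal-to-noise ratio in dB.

Noise floor: N = −174 + 10 log₁₀(B) + NF
10 log₁₀(1.90×10⁷) = 72.79 dB
N = −174 + 72.79 + 4.74 = −96.47 dBm
SNR = P_sig − N = −87.4 − (−96.47) = 9.07 dB → 9.1 dB

9.1 dB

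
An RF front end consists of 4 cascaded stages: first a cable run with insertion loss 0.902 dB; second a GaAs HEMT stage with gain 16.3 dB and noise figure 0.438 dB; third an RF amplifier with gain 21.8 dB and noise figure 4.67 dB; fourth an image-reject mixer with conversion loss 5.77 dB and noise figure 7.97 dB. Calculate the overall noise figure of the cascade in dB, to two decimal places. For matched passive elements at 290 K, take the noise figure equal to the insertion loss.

1.52 dB

Convert to linear (a loss of L dB is a gain of −L dB): F_i = 10^(NF_i/10), G_i = 10^(G_i,dB/10)
  Stage 1: F_1 = 10^(0.902/10) = 1.231, G_1 = 10^(−0.902/10) = 0.8125
  Stage 2: F_2 = 10^(0.438/10) = 1.106, G_2 = 10^(16.3/10) = 42.66
  Stage 3: F_3 = 10^(4.67/10) = 2.931, G_3 = 10^(21.8/10) = 151.4
  Stage 4: F_4 = 10^(7.97/10) = 6.266, G_4 = 10^(−5.77/10) = 0.2649
Friis cascade:
  F = 1.231 + (1.106 − 1)/0.8125 + (2.931 − 1)/34.66 + (6.266 − 1)/5246 = 1.418
NF = 10 log₁₀(1.418) = 1.52 dB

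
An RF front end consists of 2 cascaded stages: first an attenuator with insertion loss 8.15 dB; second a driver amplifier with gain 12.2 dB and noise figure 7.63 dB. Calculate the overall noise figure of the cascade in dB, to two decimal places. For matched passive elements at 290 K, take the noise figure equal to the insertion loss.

Convert to linear (a loss of L dB is a gain of −L dB): F_i = 10^(NF_i/10), G_i = 10^(G_i,dB/10)
  Stage 1: F_1 = 10^(8.15/10) = 6.531, G_1 = 10^(−8.15/10) = 0.1531
  Stage 2: F_2 = 10^(7.63/10) = 5.794, G_2 = 10^(12.2/10) = 16.60
Friis cascade:
  F = 6.531 + (5.794 − 1)/0.1531 = 37.84
NF = 10 log₁₀(37.84) = 15.78 dB

15.78 dB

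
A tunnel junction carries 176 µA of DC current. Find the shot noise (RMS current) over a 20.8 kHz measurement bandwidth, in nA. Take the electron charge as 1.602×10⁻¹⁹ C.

I_n = √(2qI·B)
2qI·B = 2 × 1.602×10⁻¹⁹ × 1.76×10⁻⁴ × 2.08×10⁴ = 1.17×10⁻¹⁸ A²
I_n = √(1.17×10⁻¹⁸) = 1.08×10⁻⁹ A = 1.08 nA

1.08 nA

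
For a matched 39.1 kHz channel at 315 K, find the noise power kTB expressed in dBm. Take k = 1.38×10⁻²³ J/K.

−127.7 dBm

P_n = kTB = 1.38×10⁻²³ × 315 × 3.91×10⁴ = 1.70×10⁻¹⁶ W
In dBm: 10 log₁₀(1.70×10⁻¹⁶ / 10⁻³) = −127.7 dBm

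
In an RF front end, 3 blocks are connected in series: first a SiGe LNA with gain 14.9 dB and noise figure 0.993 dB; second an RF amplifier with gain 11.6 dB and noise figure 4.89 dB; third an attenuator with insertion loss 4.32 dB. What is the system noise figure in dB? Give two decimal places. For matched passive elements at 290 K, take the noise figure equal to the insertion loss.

Convert to linear (a loss of L dB is a gain of −L dB): F_i = 10^(NF_i/10), G_i = 10^(G_i,dB/10)
  Stage 1: F_1 = 10^(0.993/10) = 1.257, G_1 = 10^(14.9/10) = 30.90
  Stage 2: F_2 = 10^(4.89/10) = 3.083, G_2 = 10^(11.6/10) = 14.45
  Stage 3: F_3 = 10^(4.32/10) = 2.704, G_3 = 10^(−4.32/10) = 0.3698
Friis cascade:
  F = 1.257 + (3.083 − 1)/30.90 + (2.704 − 1)/446.7 = 1.328
NF = 10 log₁₀(1.328) = 1.23 dB

1.23 dB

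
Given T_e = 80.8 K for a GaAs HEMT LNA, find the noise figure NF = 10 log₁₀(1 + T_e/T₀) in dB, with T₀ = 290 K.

F = 1 + T_e/T₀ = 1 + 80.8/290 = 1.27862
NF = 10 log₁₀(1.27862) = 1.07 dB

1.07 dB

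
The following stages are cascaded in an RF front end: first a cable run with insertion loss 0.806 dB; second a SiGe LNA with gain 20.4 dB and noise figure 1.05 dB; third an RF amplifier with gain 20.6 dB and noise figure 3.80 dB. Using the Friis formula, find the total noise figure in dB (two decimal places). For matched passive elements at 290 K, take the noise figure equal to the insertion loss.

1.90 dB

Convert to linear (a loss of L dB is a gain of −L dB): F_i = 10^(NF_i/10), G_i = 10^(G_i,dB/10)
  Stage 1: F_1 = 10^(0.806/10) = 1.204, G_1 = 10^(−0.806/10) = 0.8306
  Stage 2: F_2 = 10^(1.05/10) = 1.274, G_2 = 10^(20.4/10) = 109.6
  Stage 3: F_3 = 10^(3.80/10) = 2.399, G_3 = 10^(20.6/10) = 114.8
Friis cascade:
  F = 1.204 + (1.274 − 1)/0.8306 + (2.399 − 1)/91.08 = 1.549
NF = 10 log₁₀(1.549) = 1.90 dB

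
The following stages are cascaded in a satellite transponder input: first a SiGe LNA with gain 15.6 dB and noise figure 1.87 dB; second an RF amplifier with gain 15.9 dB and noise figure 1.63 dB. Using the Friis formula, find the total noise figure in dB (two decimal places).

Convert to linear (a loss of L dB is a gain of −L dB): F_i = 10^(NF_i/10), G_i = 10^(G_i,dB/10)
  Stage 1: F_1 = 10^(1.87/10) = 1.538, G_1 = 10^(15.6/10) = 36.31
  Stage 2: F_2 = 10^(1.63/10) = 1.455, G_2 = 10^(15.9/10) = 38.90
Friis cascade:
  F = 1.538 + (1.455 − 1)/36.31 = 1.551
NF = 10 log₁₀(1.551) = 1.91 dB

1.91 dB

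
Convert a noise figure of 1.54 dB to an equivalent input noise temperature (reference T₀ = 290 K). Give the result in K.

123 K

F = 10^(1.54/10) = 1.42561
T_e = (F − 1)·T₀ = (1.42561 − 1) × 290 = 123 K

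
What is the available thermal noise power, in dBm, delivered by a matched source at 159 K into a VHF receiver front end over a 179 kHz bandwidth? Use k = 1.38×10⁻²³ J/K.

−124.1 dBm

P_n = kTB = 1.38×10⁻²³ × 159 × 1.79×10⁵ = 3.93×10⁻¹⁶ W
In dBm: 10 log₁₀(3.93×10⁻¹⁶ / 10⁻³) = −124.1 dBm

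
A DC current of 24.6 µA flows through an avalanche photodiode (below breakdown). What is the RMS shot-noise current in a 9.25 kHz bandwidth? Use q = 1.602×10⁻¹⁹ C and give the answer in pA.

270 pA

I_n = √(2qI·B)
2qI·B = 2 × 1.602×10⁻¹⁹ × 2.46×10⁻⁵ × 9.25×10³ = 7.29×10⁻²⁰ A²
I_n = √(7.29×10⁻²⁰) = 2.70×10⁻¹⁰ A = 270 pA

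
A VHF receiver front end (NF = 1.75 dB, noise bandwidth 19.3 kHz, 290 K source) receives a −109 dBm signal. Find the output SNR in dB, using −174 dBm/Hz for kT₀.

20.4 dB

Noise floor: N = −174 + 10 log₁₀(B) + NF
10 log₁₀(1.93×10⁴) = 42.86 dB
N = −174 + 42.86 + 1.75 = −129.39 dBm
SNR = P_sig − N = −109 − (−129.39) = 20.39 dB → 20.4 dB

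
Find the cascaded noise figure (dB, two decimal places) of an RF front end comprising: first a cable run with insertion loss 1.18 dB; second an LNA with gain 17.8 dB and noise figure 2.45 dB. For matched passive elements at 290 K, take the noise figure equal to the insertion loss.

Convert to linear (a loss of L dB is a gain of −L dB): F_i = 10^(NF_i/10), G_i = 10^(G_i,dB/10)
  Stage 1: F_1 = 10^(1.18/10) = 1.312, G_1 = 10^(−1.18/10) = 0.7621
  Stage 2: F_2 = 10^(2.45/10) = 1.758, G_2 = 10^(17.8/10) = 60.26
Friis cascade:
  F = 1.312 + (1.758 − 1)/0.7621 = 2.307
NF = 10 log₁₀(2.307) = 3.63 dB

3.63 dB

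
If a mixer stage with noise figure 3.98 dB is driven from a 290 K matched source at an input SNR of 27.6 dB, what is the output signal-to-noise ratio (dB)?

By definition F = SNR_in/SNR_out, so in dB: SNR_out = SNR_in − NF
SNR_out = 27.6 − 3.98 = 23.62 dB

23.62 dB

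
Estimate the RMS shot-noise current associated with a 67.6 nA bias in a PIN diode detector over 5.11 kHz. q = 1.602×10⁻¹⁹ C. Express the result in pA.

10.5 pA

I_n = √(2qI·B)
2qI·B = 2 × 1.602×10⁻¹⁹ × 6.76×10⁻⁸ × 5.11×10³ = 1.11×10⁻²² A²
I_n = √(1.11×10⁻²²) = 1.05×10⁻¹¹ A = 10.5 pA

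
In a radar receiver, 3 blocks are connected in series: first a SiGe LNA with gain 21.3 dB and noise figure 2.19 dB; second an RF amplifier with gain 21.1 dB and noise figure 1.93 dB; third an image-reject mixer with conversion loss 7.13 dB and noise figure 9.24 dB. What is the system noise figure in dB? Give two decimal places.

Convert to linear (a loss of L dB is a gain of −L dB): F_i = 10^(NF_i/10), G_i = 10^(G_i,dB/10)
  Stage 1: F_1 = 10^(2.19/10) = 1.656, G_1 = 10^(21.3/10) = 134.9
  Stage 2: F_2 = 10^(1.93/10) = 1.560, G_2 = 10^(21.1/10) = 128.8
  Stage 3: F_3 = 10^(9.24/10) = 8.395, G_3 = 10^(−7.13/10) = 0.1936
Friis cascade:
  F = 1.656 + (1.560 − 1)/134.9 + (8.395 − 1)/1.738×10⁴ = 1.660
NF = 10 log₁₀(1.660) = 2.20 dB

2.20 dB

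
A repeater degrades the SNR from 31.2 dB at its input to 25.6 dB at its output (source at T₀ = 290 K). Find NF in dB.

5.6 dB

NF (dB) = SNR_in(dB) − SNR_out(dB) when the source is at T₀
NF = 31.2 − 25.6 = 5.6 dB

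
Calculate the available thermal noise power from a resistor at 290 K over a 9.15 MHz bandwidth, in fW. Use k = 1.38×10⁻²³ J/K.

P_n = kTB = 1.38×10⁻²³ × 290 × 9.15×10⁶ = 3.66×10⁻¹⁴ W = 36.6 fW

36.6 fW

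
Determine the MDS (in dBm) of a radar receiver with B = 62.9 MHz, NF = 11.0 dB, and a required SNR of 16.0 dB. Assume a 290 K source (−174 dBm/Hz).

Sensitivity = −174 + 10 log₁₀(B) + NF + SNR_min
= −174 + 77.99 + 11.0 + 16.0
= −69.01 dBm → −69.0 dBm

−69.0 dBm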